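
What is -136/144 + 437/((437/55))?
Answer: 973/18 ≈ 54.056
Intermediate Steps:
-136/144 + 437/((437/55)) = -136*1/144 + 437/((437*(1/55))) = -17/18 + 437/(437/55) = -17/18 + 437*(55/437) = -17/18 + 55 = 973/18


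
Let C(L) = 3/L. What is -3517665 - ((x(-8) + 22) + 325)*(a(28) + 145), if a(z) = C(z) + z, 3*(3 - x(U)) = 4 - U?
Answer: -50085841/14 ≈ -3.5776e+6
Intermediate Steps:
x(U) = 5/3 + U/3 (x(U) = 3 - (4 - U)/3 = 3 + (-4/3 + U/3) = 5/3 + U/3)
a(z) = z + 3/z (a(z) = 3/z + z = z + 3/z)
-3517665 - ((x(-8) + 22) + 325)*(a(28) + 145) = -3517665 - (((5/3 + (1/3)*(-8)) + 22) + 325)*((28 + 3/28) + 145) = -3517665 - (((5/3 - 8/3) + 22) + 325)*((28 + 3*(1/28)) + 145) = -3517665 - ((-1 + 22) + 325)*((28 + 3/28) + 145) = -3517665 - (21 + 325)*(787/28 + 145) = -3517665 - 346*4847/28 = -3517665 - 1*838531/14 = -3517665 - 838531/14 = -50085841/14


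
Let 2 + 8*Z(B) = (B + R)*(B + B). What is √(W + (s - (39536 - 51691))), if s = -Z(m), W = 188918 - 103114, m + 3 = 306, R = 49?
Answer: √285181/2 ≈ 267.01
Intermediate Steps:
m = 303 (m = -3 + 306 = 303)
Z(B) = -¼ + B*(49 + B)/4 (Z(B) = -¼ + ((B + 49)*(B + B))/8 = -¼ + ((49 + B)*(2*B))/8 = -¼ + (2*B*(49 + B))/8 = -¼ + B*(49 + B)/4)
W = 85804
s = -106655/4 (s = -(-¼ + (¼)*303² + (49/4)*303) = -(-¼ + (¼)*91809 + 14847/4) = -(-¼ + 91809/4 + 14847/4) = -1*106655/4 = -106655/4 ≈ -26664.)
√(W + (s - (39536 - 51691))) = √(85804 + (-106655/4 - (39536 - 51691))) = √(85804 + (-106655/4 - 1*(-12155))) = √(85804 + (-106655/4 + 12155)) = √(85804 - 58035/4) = √(285181/4) = √285181/2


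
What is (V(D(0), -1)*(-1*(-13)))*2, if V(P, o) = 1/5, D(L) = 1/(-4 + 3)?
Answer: 26/5 ≈ 5.2000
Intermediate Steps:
D(L) = -1 (D(L) = 1/(-1) = -1)
V(P, o) = ⅕
(V(D(0), -1)*(-1*(-13)))*2 = ((-1*(-13))/5)*2 = ((⅕)*13)*2 = (13/5)*2 = 26/5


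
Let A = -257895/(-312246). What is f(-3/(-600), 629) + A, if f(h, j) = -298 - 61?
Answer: -1129681/3154 ≈ -358.17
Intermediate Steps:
f(h, j) = -359
A = 2605/3154 (A = -257895*(-1/312246) = 2605/3154 ≈ 0.82594)
f(-3/(-600), 629) + A = -359 + 2605/3154 = -1129681/3154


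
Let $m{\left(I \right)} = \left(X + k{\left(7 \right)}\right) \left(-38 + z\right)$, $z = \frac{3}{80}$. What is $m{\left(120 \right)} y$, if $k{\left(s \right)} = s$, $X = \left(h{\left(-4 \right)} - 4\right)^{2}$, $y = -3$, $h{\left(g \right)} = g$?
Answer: $\frac{646881}{80} \approx 8086.0$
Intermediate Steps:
$X = 64$ ($X = \left(-4 - 4\right)^{2} = \left(-8\right)^{2} = 64$)
$z = \frac{3}{80}$ ($z = 3 \cdot \frac{1}{80} = \frac{3}{80} \approx 0.0375$)
$m{\left(I \right)} = - \frac{215627}{80}$ ($m{\left(I \right)} = \left(64 + 7\right) \left(-38 + \frac{3}{80}\right) = 71 \left(- \frac{3037}{80}\right) = - \frac{215627}{80}$)
$m{\left(120 \right)} y = \left(- \frac{215627}{80}\right) \left(-3\right) = \frac{646881}{80}$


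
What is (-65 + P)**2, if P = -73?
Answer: 19044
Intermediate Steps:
(-65 + P)**2 = (-65 - 73)**2 = (-138)**2 = 19044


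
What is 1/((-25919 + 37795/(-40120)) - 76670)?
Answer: -8024/823181695 ≈ -9.7475e-6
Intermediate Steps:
1/((-25919 + 37795/(-40120)) - 76670) = 1/((-25919 + 37795*(-1/40120)) - 76670) = 1/((-25919 - 7559/8024) - 76670) = 1/(-207981615/8024 - 76670) = 1/(-823181695/8024) = -8024/823181695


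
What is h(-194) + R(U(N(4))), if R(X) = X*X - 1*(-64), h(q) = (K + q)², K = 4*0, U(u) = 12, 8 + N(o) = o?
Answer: 37844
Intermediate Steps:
N(o) = -8 + o
K = 0
h(q) = q² (h(q) = (0 + q)² = q²)
R(X) = 64 + X² (R(X) = X² + 64 = 64 + X²)
h(-194) + R(U(N(4))) = (-194)² + (64 + 12²) = 37636 + (64 + 144) = 37636 + 208 = 37844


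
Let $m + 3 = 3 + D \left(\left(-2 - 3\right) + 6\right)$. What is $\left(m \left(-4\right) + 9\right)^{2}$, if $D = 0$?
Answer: $81$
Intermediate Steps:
$m = 0$ ($m = -3 + \left(3 + 0 \left(\left(-2 - 3\right) + 6\right)\right) = -3 + \left(3 + 0 \left(-5 + 6\right)\right) = -3 + \left(3 + 0 \cdot 1\right) = -3 + \left(3 + 0\right) = -3 + 3 = 0$)
$\left(m \left(-4\right) + 9\right)^{2} = \left(0 \left(-4\right) + 9\right)^{2} = \left(0 + 9\right)^{2} = 9^{2} = 81$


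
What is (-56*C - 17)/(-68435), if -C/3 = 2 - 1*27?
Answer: 4217/68435 ≈ 0.061621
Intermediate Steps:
C = 75 (C = -3*(2 - 1*27) = -3*(2 - 27) = -3*(-25) = 75)
(-56*C - 17)/(-68435) = (-56*75 - 17)/(-68435) = (-4200 - 17)*(-1/68435) = -4217*(-1/68435) = 4217/68435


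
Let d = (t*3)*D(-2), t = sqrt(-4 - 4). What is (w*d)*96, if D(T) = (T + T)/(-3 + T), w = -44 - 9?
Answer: -122112*I*sqrt(2)/5 ≈ -34539.0*I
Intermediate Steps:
w = -53
D(T) = 2*T/(-3 + T) (D(T) = (2*T)/(-3 + T) = 2*T/(-3 + T))
t = 2*I*sqrt(2) (t = sqrt(-8) = 2*I*sqrt(2) ≈ 2.8284*I)
d = 24*I*sqrt(2)/5 (d = ((2*I*sqrt(2))*3)*(2*(-2)/(-3 - 2)) = (6*I*sqrt(2))*(2*(-2)/(-5)) = (6*I*sqrt(2))*(2*(-2)*(-1/5)) = (6*I*sqrt(2))*(4/5) = 24*I*sqrt(2)/5 ≈ 6.7882*I)
(w*d)*96 = -1272*I*sqrt(2)/5*96 = -122112*I*sqrt(2)/5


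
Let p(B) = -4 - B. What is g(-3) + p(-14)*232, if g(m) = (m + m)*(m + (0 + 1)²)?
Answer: 2332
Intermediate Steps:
g(m) = 2*m*(1 + m) (g(m) = (2*m)*(m + 1²) = (2*m)*(m + 1) = (2*m)*(1 + m) = 2*m*(1 + m))
g(-3) + p(-14)*232 = 2*(-3)*(1 - 3) + (-4 - 1*(-14))*232 = 2*(-3)*(-2) + (-4 + 14)*232 = 12 + 10*232 = 12 + 2320 = 2332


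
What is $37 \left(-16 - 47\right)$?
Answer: $-2331$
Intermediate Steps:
$37 \left(-16 - 47\right) = 37 \left(-63\right) = -2331$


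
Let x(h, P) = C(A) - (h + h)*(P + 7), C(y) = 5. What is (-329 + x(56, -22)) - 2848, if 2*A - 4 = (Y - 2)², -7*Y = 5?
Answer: -1492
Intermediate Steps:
Y = -5/7 (Y = -⅐*5 = -5/7 ≈ -0.71429)
A = 557/98 (A = 2 + (-5/7 - 2)²/2 = 2 + (-19/7)²/2 = 2 + (½)*(361/49) = 2 + 361/98 = 557/98 ≈ 5.6837)
x(h, P) = 5 - 2*h*(7 + P) (x(h, P) = 5 - (h + h)*(P + 7) = 5 - 2*h*(7 + P))
(-329 + x(56, -22)) - 2848 = (-329 + (5 - 14*56 - 2*(-22)*56)) - 2848 = (-329 + (5 - 784 + 2464)) - 2848 = (-329 + 1685) - 2848 = 1356 - 2848 = -1492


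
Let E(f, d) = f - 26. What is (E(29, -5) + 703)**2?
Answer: 498436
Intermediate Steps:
E(f, d) = -26 + f
(E(29, -5) + 703)**2 = ((-26 + 29) + 703)**2 = (3 + 703)**2 = 706**2 = 498436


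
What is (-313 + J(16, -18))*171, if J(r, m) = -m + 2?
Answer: -50103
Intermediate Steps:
J(r, m) = 2 - m
(-313 + J(16, -18))*171 = (-313 + (2 - 1*(-18)))*171 = (-313 + (2 + 18))*171 = (-313 + 20)*171 = -293*171 = -50103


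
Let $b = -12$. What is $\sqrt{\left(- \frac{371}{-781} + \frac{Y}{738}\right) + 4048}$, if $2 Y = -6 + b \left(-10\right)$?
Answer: $\frac{\sqrt{149441780227278}}{192126} \approx 63.628$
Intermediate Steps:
$Y = 57$ ($Y = \frac{-6 - -120}{2} = \frac{-6 + 120}{2} = \frac{1}{2} \cdot 114 = 57$)
$\sqrt{\left(- \frac{371}{-781} + \frac{Y}{738}\right) + 4048} = \sqrt{\left(- \frac{371}{-781} + \frac{57}{738}\right) + 4048} = \sqrt{\left(\left(-371\right) \left(- \frac{1}{781}\right) + 57 \cdot \frac{1}{738}\right) + 4048} = \sqrt{\left(\frac{371}{781} + \frac{19}{246}\right) + 4048} = \sqrt{\frac{106105}{192126} + 4048} = \sqrt{\frac{777832153}{192126}} = \frac{\sqrt{149441780227278}}{192126}$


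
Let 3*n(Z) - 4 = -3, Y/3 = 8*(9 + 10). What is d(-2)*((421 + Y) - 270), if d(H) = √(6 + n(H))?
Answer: 607*√57/3 ≈ 1527.6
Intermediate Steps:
Y = 456 (Y = 3*(8*(9 + 10)) = 3*(8*19) = 3*152 = 456)
n(Z) = ⅓ (n(Z) = 4/3 + (⅓)*(-3) = 4/3 - 1 = ⅓)
d(H) = √57/3 (d(H) = √(6 + ⅓) = √(19/3) = √57/3)
d(-2)*((421 + Y) - 270) = (√57/3)*((421 + 456) - 270) = (√57/3)*(877 - 270) = (√57/3)*607 = 607*√57/3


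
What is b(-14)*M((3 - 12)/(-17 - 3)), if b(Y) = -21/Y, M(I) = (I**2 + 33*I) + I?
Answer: 18603/800 ≈ 23.254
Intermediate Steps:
M(I) = I**2 + 34*I
b(-14)*M((3 - 12)/(-17 - 3)) = (-21/(-14))*(((3 - 12)/(-17 - 3))*(34 + (3 - 12)/(-17 - 3))) = (-21*(-1/14))*((-9/(-20))*(34 - 9/(-20))) = 3*((-9*(-1/20))*(34 - 9*(-1/20)))/2 = 3*(9*(34 + 9/20)/20)/2 = 3*((9/20)*(689/20))/2 = (3/2)*(6201/400) = 18603/800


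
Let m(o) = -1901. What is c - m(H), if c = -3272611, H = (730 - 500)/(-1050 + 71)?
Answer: -3270710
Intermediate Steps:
H = -230/979 (H = 230/(-979) = 230*(-1/979) = -230/979 ≈ -0.23493)
c - m(H) = -3272611 - 1*(-1901) = -3272611 + 1901 = -3270710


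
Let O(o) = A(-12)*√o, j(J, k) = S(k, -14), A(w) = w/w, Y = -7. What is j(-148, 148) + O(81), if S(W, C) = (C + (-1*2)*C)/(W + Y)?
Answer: 1283/141 ≈ 9.0993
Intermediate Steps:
A(w) = 1
S(W, C) = -C/(-7 + W) (S(W, C) = (C + (-1*2)*C)/(W - 7) = (C - 2*C)/(-7 + W) = (-C)/(-7 + W) = -C/(-7 + W))
j(J, k) = 14/(-7 + k) (j(J, k) = -1*(-14)/(-7 + k) = 14/(-7 + k))
O(o) = √o (O(o) = 1*√o = √o)
j(-148, 148) + O(81) = 14/(-7 + 148) + √81 = 14/141 + 9 = 1283/141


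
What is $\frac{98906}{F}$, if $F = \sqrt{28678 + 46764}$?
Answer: $\frac{49453 \sqrt{75442}}{37721} \approx 360.09$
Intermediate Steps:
$F = \sqrt{75442} \approx 274.67$
$\frac{98906}{F} = \frac{98906}{\sqrt{75442}} = 98906 \frac{\sqrt{75442}}{75442} = \frac{49453 \sqrt{75442}}{37721}$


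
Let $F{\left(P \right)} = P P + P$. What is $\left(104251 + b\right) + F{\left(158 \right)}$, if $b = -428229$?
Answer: $-298856$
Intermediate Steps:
$F{\left(P \right)} = P + P^{2}$ ($F{\left(P \right)} = P^{2} + P = P + P^{2}$)
$\left(104251 + b\right) + F{\left(158 \right)} = \left(104251 - 428229\right) + 158 \left(1 + 158\right) = -323978 + 158 \cdot 159 = -323978 + 25122 = -298856$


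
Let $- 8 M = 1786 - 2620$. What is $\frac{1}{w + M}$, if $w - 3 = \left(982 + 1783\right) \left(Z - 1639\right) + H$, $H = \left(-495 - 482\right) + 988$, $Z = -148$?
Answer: $- \frac{4}{19763747} \approx -2.0239 \cdot 10^{-7}$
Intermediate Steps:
$H = 11$ ($H = -977 + 988 = 11$)
$M = \frac{417}{4}$ ($M = - \frac{1786 - 2620}{8} = \left(- \frac{1}{8}\right) \left(-834\right) = \frac{417}{4} \approx 104.25$)
$w = -4941041$ ($w = 3 + \left(\left(982 + 1783\right) \left(-148 - 1639\right) + 11\right) = 3 + \left(2765 \left(-1787\right) + 11\right) = 3 + \left(-4941055 + 11\right) = 3 - 4941044 = -4941041$)
$\frac{1}{w + M} = \frac{1}{-4941041 + \frac{417}{4}} = \frac{1}{- \frac{19763747}{4}} = - \frac{4}{19763747}$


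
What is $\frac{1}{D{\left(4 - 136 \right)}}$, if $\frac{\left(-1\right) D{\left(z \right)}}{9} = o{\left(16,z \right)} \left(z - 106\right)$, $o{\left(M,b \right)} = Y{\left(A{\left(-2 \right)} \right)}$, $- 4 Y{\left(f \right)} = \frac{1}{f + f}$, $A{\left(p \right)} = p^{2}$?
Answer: $- \frac{16}{1071} \approx -0.014939$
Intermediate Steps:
$Y{\left(f \right)} = - \frac{1}{8 f}$ ($Y{\left(f \right)} = - \frac{1}{4 \left(f + f\right)} = - \frac{1}{4 \cdot 2 f} = - \frac{\frac{1}{2} \frac{1}{f}}{4} = - \frac{1}{8 f}$)
$o{\left(M,b \right)} = - \frac{1}{32}$ ($o{\left(M,b \right)} = - \frac{1}{8 \left(-2\right)^{2}} = - \frac{1}{8 \cdot 4} = \left(- \frac{1}{8}\right) \frac{1}{4} = - \frac{1}{32}$)
$D{\left(z \right)} = - \frac{477}{16} + \frac{9 z}{32}$ ($D{\left(z \right)} = - 9 \left(- \frac{z - 106}{32}\right) = - 9 \left(- \frac{-106 + z}{32}\right) = - 9 \left(\frac{53}{16} - \frac{z}{32}\right) = - \frac{477}{16} + \frac{9 z}{32}$)
$\frac{1}{D{\left(4 - 136 \right)}} = \frac{1}{- \frac{477}{16} + \frac{9 \left(4 - 136\right)}{32}} = \frac{1}{- \frac{477}{16} + \frac{9}{32} \left(-132\right)} = \frac{1}{- \frac{477}{16} - \frac{297}{8}} = \frac{1}{- \frac{1071}{16}} = - \frac{16}{1071}$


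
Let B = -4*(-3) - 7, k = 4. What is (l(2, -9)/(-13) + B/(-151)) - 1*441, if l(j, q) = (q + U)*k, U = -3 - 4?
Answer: -856084/1963 ≈ -436.11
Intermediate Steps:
U = -7
B = 5 (B = 12 - 7 = 5)
l(j, q) = -28 + 4*q (l(j, q) = (q - 7)*4 = (-7 + q)*4 = -28 + 4*q)
(l(2, -9)/(-13) + B/(-151)) - 1*441 = ((-28 + 4*(-9))/(-13) + 5/(-151)) - 1*441 = ((-28 - 36)*(-1/13) + 5*(-1/151)) - 441 = (-64*(-1/13) - 5/151) - 441 = (64/13 - 5/151) - 441 = 9599/1963 - 441 = -856084/1963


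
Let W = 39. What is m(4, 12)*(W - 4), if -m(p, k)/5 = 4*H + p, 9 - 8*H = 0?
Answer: -2975/2 ≈ -1487.5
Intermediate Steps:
H = 9/8 (H = 9/8 - ⅛*0 = 9/8 + 0 = 9/8 ≈ 1.1250)
m(p, k) = -45/2 - 5*p (m(p, k) = -5*(4*(9/8) + p) = -5*(9/2 + p) = -45/2 - 5*p)
m(4, 12)*(W - 4) = (-45/2 - 5*4)*(39 - 4) = (-45/2 - 20)*35 = -85/2*35 = -2975/2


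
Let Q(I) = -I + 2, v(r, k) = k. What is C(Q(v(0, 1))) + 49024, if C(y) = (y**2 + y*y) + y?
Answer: 49027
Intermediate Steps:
Q(I) = 2 - I
C(y) = y + 2*y**2 (C(y) = (y**2 + y**2) + y = 2*y**2 + y = y + 2*y**2)
C(Q(v(0, 1))) + 49024 = (2 - 1*1)*(1 + 2*(2 - 1*1)) + 49024 = (2 - 1)*(1 + 2*(2 - 1)) + 49024 = 1*(1 + 2*1) + 49024 = 1*(1 + 2) + 49024 = 1*3 + 49024 = 3 + 49024 = 49027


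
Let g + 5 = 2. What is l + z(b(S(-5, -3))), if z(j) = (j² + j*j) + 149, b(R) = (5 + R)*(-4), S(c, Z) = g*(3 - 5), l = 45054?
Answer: 49075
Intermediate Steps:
g = -3 (g = -5 + 2 = -3)
S(c, Z) = 6 (S(c, Z) = -3*(3 - 5) = -3*(-2) = 6)
b(R) = -20 - 4*R
z(j) = 149 + 2*j² (z(j) = (j² + j²) + 149 = 2*j² + 149 = 149 + 2*j²)
l + z(b(S(-5, -3))) = 45054 + (149 + 2*(-20 - 4*6)²) = 45054 + (149 + 2*(-20 - 24)²) = 45054 + (149 + 2*(-44)²) = 45054 + (149 + 2*1936) = 45054 + (149 + 3872) = 45054 + 4021 = 49075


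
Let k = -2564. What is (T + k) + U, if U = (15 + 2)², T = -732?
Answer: -3007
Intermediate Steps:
U = 289 (U = 17² = 289)
(T + k) + U = (-732 - 2564) + 289 = -3296 + 289 = -3007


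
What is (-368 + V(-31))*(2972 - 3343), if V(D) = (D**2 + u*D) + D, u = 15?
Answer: -35987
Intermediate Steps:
V(D) = D**2 + 16*D (V(D) = (D**2 + 15*D) + D = D**2 + 16*D)
(-368 + V(-31))*(2972 - 3343) = (-368 - 31*(16 - 31))*(2972 - 3343) = (-368 - 31*(-15))*(-371) = (-368 + 465)*(-371) = 97*(-371) = -35987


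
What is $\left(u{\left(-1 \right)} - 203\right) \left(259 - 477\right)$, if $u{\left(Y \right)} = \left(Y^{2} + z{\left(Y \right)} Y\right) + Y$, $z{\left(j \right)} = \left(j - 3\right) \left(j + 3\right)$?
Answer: $42510$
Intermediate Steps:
$z{\left(j \right)} = \left(-3 + j\right) \left(3 + j\right)$
$u{\left(Y \right)} = Y + Y^{2} + Y \left(-9 + Y^{2}\right)$ ($u{\left(Y \right)} = \left(Y^{2} + \left(-9 + Y^{2}\right) Y\right) + Y = \left(Y^{2} + Y \left(-9 + Y^{2}\right)\right) + Y = Y + Y^{2} + Y \left(-9 + Y^{2}\right)$)
$\left(u{\left(-1 \right)} - 203\right) \left(259 - 477\right) = \left(- (-8 - 1 + \left(-1\right)^{2}) - 203\right) \left(259 - 477\right) = \left(- (-8 - 1 + 1) - 203\right) \left(-218\right) = \left(\left(-1\right) \left(-8\right) - 203\right) \left(-218\right) = \left(8 - 203\right) \left(-218\right) = \left(-195\right) \left(-218\right) = 42510$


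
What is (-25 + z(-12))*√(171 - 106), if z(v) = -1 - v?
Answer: -14*√65 ≈ -112.87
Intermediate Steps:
(-25 + z(-12))*√(171 - 106) = (-25 + (-1 - 1*(-12)))*√(171 - 106) = (-25 + (-1 + 12))*√65 = (-25 + 11)*√65 = -14*√65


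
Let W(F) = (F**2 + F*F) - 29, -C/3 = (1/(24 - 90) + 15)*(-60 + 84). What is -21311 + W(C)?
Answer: 279116708/121 ≈ 2.3067e+6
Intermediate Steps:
C = -11868/11 (C = -3*(1/(24 - 90) + 15)*(-60 + 84) = -3*(1/(-66) + 15)*24 = -3*(-1/66 + 15)*24 = -989*24/22 = -3*3956/11 = -11868/11 ≈ -1078.9)
W(F) = -29 + 2*F**2 (W(F) = (F**2 + F**2) - 29 = 2*F**2 - 29 = -29 + 2*F**2)
-21311 + W(C) = -21311 + (-29 + 2*(-11868/11)**2) = -21311 + (-29 + 2*(140849424/121)) = -21311 + (-29 + 281698848/121) = -21311 + 281695339/121 = 279116708/121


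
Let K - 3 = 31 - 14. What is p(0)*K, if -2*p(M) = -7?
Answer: 70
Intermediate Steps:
K = 20 (K = 3 + (31 - 14) = 3 + 17 = 20)
p(M) = 7/2 (p(M) = -½*(-7) = 7/2)
p(0)*K = (7/2)*20 = 70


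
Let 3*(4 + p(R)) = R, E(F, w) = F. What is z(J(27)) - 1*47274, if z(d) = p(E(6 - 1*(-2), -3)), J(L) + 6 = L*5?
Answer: -141826/3 ≈ -47275.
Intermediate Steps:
J(L) = -6 + 5*L (J(L) = -6 + L*5 = -6 + 5*L)
p(R) = -4 + R/3
z(d) = -4/3 (z(d) = -4 + (6 - 1*(-2))/3 = -4 + (6 + 2)/3 = -4 + (1/3)*8 = -4 + 8/3 = -4/3)
z(J(27)) - 1*47274 = -4/3 - 1*47274 = -4/3 - 47274 = -141826/3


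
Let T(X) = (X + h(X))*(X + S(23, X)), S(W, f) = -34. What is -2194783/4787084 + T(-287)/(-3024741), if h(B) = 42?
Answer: -2338376782461/4826563081748 ≈ -0.48448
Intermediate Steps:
T(X) = (-34 + X)*(42 + X) (T(X) = (X + 42)*(X - 34) = (42 + X)*(-34 + X) = (-34 + X)*(42 + X))
-2194783/4787084 + T(-287)/(-3024741) = -2194783/4787084 + (-1428 + (-287)² + 8*(-287))/(-3024741) = -2194783*1/4787084 + (-1428 + 82369 - 2296)*(-1/3024741) = -2194783/4787084 + 78645*(-1/3024741) = -2194783/4787084 - 26215/1008247 = -2338376782461/4826563081748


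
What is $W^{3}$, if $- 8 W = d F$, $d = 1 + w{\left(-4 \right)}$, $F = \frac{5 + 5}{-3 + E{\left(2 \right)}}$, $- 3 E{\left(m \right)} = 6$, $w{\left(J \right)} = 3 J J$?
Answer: $\frac{117649}{64} \approx 1838.3$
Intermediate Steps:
$w{\left(J \right)} = 3 J^{2}$
$E{\left(m \right)} = -2$ ($E{\left(m \right)} = \left(- \frac{1}{3}\right) 6 = -2$)
$F = -2$ ($F = \frac{5 + 5}{-3 - 2} = \frac{10}{-5} = 10 \left(- \frac{1}{5}\right) = -2$)
$d = 49$ ($d = 1 + 3 \left(-4\right)^{2} = 1 + 3 \cdot 16 = 1 + 48 = 49$)
$W = \frac{49}{4}$ ($W = - \frac{49 \left(-2\right)}{8} = \left(- \frac{1}{8}\right) \left(-98\right) = \frac{49}{4} \approx 12.25$)
$W^{3} = \left(\frac{49}{4}\right)^{3} = \frac{117649}{64}$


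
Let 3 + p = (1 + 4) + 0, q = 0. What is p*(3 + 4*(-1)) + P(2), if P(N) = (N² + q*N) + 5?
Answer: 7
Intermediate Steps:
P(N) = 5 + N² (P(N) = (N² + 0*N) + 5 = (N² + 0) + 5 = N² + 5 = 5 + N²)
p = 2 (p = -3 + ((1 + 4) + 0) = -3 + (5 + 0) = -3 + 5 = 2)
p*(3 + 4*(-1)) + P(2) = 2*(3 + 4*(-1)) + (5 + 2²) = 2*(3 - 4) + (5 + 4) = 2*(-1) + 9 = -2 + 9 = 7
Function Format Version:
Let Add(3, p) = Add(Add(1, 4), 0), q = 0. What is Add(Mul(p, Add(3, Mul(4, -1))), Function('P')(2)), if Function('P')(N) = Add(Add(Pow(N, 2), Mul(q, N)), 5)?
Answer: 7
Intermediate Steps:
Function('P')(N) = Add(5, Pow(N, 2)) (Function('P')(N) = Add(Add(Pow(N, 2), Mul(0, N)), 5) = Add(Add(Pow(N, 2), 0), 5) = Add(Pow(N, 2), 5) = Add(5, Pow(N, 2)))
p = 2 (p = Add(-3, Add(Add(1, 4), 0)) = Add(-3, Add(5, 0)) = Add(-3, 5) = 2)
Add(Mul(p, Add(3, Mul(4, -1))), Function('P')(2)) = Add(Mul(2, Add(3, Mul(4, -1))), Add(5, Pow(2, 2))) = Add(Mul(2, Add(3, -4)), Add(5, 4)) = Add(Mul(2, -1), 9) = Add(-2, 9) = 7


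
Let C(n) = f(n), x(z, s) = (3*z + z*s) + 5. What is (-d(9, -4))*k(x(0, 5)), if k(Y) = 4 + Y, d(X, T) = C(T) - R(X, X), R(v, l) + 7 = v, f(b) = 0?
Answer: 18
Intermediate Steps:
R(v, l) = -7 + v
x(z, s) = 5 + 3*z + s*z (x(z, s) = (3*z + s*z) + 5 = 5 + 3*z + s*z)
C(n) = 0
d(X, T) = 7 - X (d(X, T) = 0 - (-7 + X) = 0 + (7 - X) = 7 - X)
(-d(9, -4))*k(x(0, 5)) = (-(7 - 1*9))*(4 + (5 + 3*0 + 5*0)) = (-(7 - 9))*(4 + (5 + 0 + 0)) = (-1*(-2))*(4 + 5) = 2*9 = 18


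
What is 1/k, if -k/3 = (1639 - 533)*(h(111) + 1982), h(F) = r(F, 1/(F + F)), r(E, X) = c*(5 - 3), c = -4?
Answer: -1/6549732 ≈ -1.5268e-7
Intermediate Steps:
r(E, X) = -8 (r(E, X) = -4*(5 - 3) = -4*2 = -8)
h(F) = -8
k = -6549732 (k = -3*(1639 - 533)*(-8 + 1982) = -3318*1974 = -3*2183244 = -6549732)
1/k = 1/(-6549732) = -1/6549732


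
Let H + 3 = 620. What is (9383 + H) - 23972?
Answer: -13972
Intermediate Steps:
H = 617 (H = -3 + 620 = 617)
(9383 + H) - 23972 = (9383 + 617) - 23972 = 10000 - 23972 = -13972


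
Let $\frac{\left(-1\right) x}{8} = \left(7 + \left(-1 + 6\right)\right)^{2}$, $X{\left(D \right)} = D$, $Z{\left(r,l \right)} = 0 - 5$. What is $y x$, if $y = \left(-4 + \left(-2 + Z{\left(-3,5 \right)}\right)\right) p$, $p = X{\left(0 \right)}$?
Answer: $0$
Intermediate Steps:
$Z{\left(r,l \right)} = -5$ ($Z{\left(r,l \right)} = 0 - 5 = -5$)
$x = -1152$ ($x = - 8 \left(7 + \left(-1 + 6\right)\right)^{2} = - 8 \left(7 + 5\right)^{2} = - 8 \cdot 12^{2} = \left(-8\right) 144 = -1152$)
$p = 0$
$y = 0$ ($y = \left(-4 - 7\right) 0 = \left(-11\right) 0 = 0$)
$y x = 0 \left(-1152\right) = 0$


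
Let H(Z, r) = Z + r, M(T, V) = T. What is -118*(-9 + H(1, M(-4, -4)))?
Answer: 1416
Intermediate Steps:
-118*(-9 + H(1, M(-4, -4))) = -118*(-9 + (1 - 4)) = -118*(-9 - 3) = -118*(-12) = 1416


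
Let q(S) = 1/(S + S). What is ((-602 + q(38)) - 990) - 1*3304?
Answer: -372095/76 ≈ -4896.0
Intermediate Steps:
q(S) = 1/(2*S)
((-602 + q(38)) - 990) - 1*3304 = ((-602 + (½)/38) - 990) - 1*3304 = ((-602 + (½)*(1/38)) - 990) - 3304 = ((-602 + 1/76) - 990) - 3304 = (-45751/76 - 990) - 3304 = -120991/76 - 3304 = -372095/76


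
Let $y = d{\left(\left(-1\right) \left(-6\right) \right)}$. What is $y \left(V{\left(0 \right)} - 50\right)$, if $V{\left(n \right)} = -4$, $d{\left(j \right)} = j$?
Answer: $-324$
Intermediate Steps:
$y = 6$ ($y = \left(-1\right) \left(-6\right) = 6$)
$y \left(V{\left(0 \right)} - 50\right) = 6 \left(-4 - 50\right) = 6 \left(-54\right) = -324$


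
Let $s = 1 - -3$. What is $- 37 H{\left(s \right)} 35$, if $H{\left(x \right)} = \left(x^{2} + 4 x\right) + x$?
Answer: $-46620$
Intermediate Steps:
$s = 4$ ($s = 1 + 3 = 4$)
$H{\left(x \right)} = x^{2} + 5 x$
$- 37 H{\left(s \right)} 35 = - 37 \cdot 4 \left(5 + 4\right) 35 = - 37 \cdot 4 \cdot 9 \cdot 35 = \left(-37\right) 36 \cdot 35 = \left(-1332\right) 35 = -46620$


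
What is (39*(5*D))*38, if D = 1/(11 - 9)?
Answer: 3705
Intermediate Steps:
D = ½ (D = 1/2 = ½ ≈ 0.50000)
(39*(5*D))*38 = (39*(5*(½)))*38 = (39*(5/2))*38 = (195/2)*38 = 3705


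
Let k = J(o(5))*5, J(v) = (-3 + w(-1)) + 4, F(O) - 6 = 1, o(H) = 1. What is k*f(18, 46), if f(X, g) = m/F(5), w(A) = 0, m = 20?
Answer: 100/7 ≈ 14.286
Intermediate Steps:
F(O) = 7 (F(O) = 6 + 1 = 7)
J(v) = 1 (J(v) = (-3 + 0) + 4 = -3 + 4 = 1)
f(X, g) = 20/7
k = 5 (k = 1*5 = 5)
k*f(18, 46) = 5*(20/7) = 100/7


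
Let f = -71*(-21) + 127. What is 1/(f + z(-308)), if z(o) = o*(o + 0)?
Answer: 1/96482 ≈ 1.0365e-5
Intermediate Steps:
f = 1618 (f = 1491 + 127 = 1618)
z(o) = o**2 (z(o) = o*o = o**2)
1/(f + z(-308)) = 1/(1618 + (-308)**2) = 1/(1618 + 94864) = 1/96482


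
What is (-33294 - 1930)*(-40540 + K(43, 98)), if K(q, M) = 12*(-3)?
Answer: 1429249024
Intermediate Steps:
K(q, M) = -36
(-33294 - 1930)*(-40540 + K(43, 98)) = (-33294 - 1930)*(-40540 - 36) = -35224*(-40576) = 1429249024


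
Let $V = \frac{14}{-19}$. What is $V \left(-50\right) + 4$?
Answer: $\frac{776}{19} \approx 40.842$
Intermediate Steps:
$V = - \frac{14}{19}$ ($V = 14 \left(- \frac{1}{19}\right) = - \frac{14}{19} \approx -0.73684$)
$V \left(-50\right) + 4 = \left(- \frac{14}{19}\right) \left(-50\right) + 4 = \frac{700}{19} + 4 = \frac{776}{19}$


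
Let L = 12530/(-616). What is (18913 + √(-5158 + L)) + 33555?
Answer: 52468 + I*√2506317/22 ≈ 52468.0 + 71.961*I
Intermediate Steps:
L = -895/44 (L = 12530*(-1/616) = -895/44 ≈ -20.341)
(18913 + √(-5158 + L)) + 33555 = (18913 + √(-5158 - 895/44)) + 33555 = (18913 + √(-227847/44)) + 33555 = (18913 + I*√2506317/22) + 33555 = 52468 + I*√2506317/22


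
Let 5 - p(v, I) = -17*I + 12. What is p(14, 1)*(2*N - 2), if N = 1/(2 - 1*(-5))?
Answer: -120/7 ≈ -17.143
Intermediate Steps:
p(v, I) = -7 + 17*I (p(v, I) = 5 - (-17*I + 12) = 5 - (12 - 17*I) = 5 + (-12 + 17*I) = -7 + 17*I)
N = ⅐ (N = 1/(2 + 5) = 1/7 = ⅐ ≈ 0.14286)
p(14, 1)*(2*N - 2) = (-7 + 17*1)*(2*(⅐) - 2) = (-7 + 17)*(2/7 - 2) = 10*(-12/7) = -120/7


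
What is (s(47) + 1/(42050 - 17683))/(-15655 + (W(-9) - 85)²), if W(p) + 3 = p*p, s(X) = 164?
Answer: -148007/14084126 ≈ -0.010509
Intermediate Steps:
W(p) = -3 + p² (W(p) = -3 + p*p = -3 + p²)
(s(47) + 1/(42050 - 17683))/(-15655 + (W(-9) - 85)²) = (164 + 1/(42050 - 17683))/(-15655 + ((-3 + (-9)²) - 85)²) = (164 + 1/24367)/(-15655 + ((-3 + 81) - 85)²) = (164 + 1/24367)/(-15655 + (78 - 85)²) = 3996189/(24367*(-15655 + (-7)²)) = 3996189/(24367*(-15655 + 49)) = (3996189/24367)/(-15606) = (3996189/24367)*(-1/15606) = -148007/14084126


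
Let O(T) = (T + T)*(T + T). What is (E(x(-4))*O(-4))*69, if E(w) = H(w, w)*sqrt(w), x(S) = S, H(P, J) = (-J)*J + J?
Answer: -176640*I ≈ -1.7664e+5*I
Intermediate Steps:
H(P, J) = J - J**2 (H(P, J) = -J**2 + J = J - J**2)
O(T) = 4*T**2 (O(T) = (2*T)*(2*T) = 4*T**2)
E(w) = w**(3/2)*(1 - w) (E(w) = (w*(1 - w))*sqrt(w) = w**(3/2)*(1 - w))
(E(x(-4))*O(-4))*69 = (((-4)**(3/2)*(1 - 1*(-4)))*(4*(-4)**2))*69 = (((-8*I)*(1 + 4))*(4*16))*69 = ((-8*I*5)*64)*69 = (-40*I*64)*69 = -2560*I*69 = -176640*I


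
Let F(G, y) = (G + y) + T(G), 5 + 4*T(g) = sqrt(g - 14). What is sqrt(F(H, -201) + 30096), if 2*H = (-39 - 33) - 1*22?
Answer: sqrt(119387 + I*sqrt(61))/2 ≈ 172.76 + 0.005651*I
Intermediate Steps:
T(g) = -5/4 + sqrt(-14 + g)/4 (T(g) = -5/4 + sqrt(g - 14)/4 = -5/4 + sqrt(-14 + g)/4)
H = -47 (H = ((-39 - 33) - 1*22)/2 = (-72 - 22)/2 = (1/2)*(-94) = -47)
F(G, y) = -5/4 + G + y + sqrt(-14 + G)/4 (F(G, y) = (G + y) + (-5/4 + sqrt(-14 + G)/4) = -5/4 + G + y + sqrt(-14 + G)/4)
sqrt(F(H, -201) + 30096) = sqrt((-5/4 - 47 - 201 + sqrt(-14 - 47)/4) + 30096) = sqrt((-5/4 - 47 - 201 + sqrt(-61)/4) + 30096) = sqrt((-5/4 - 47 - 201 + (I*sqrt(61))/4) + 30096) = sqrt((-5/4 - 47 - 201 + I*sqrt(61)/4) + 30096) = sqrt((-997/4 + I*sqrt(61)/4) + 30096) = sqrt(119387/4 + I*sqrt(61)/4)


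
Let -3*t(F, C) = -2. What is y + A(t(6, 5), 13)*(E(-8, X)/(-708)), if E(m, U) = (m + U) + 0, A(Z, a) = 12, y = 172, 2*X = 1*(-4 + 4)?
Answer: 10156/59 ≈ 172.14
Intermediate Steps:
X = 0 (X = (1*(-4 + 4))/2 = (1*0)/2 = (½)*0 = 0)
t(F, C) = ⅔ (t(F, C) = -⅓*(-2) = ⅔)
E(m, U) = U + m (E(m, U) = (U + m) + 0 = U + m)
y + A(t(6, 5), 13)*(E(-8, X)/(-708)) = 172 + 12*((0 - 8)/(-708)) = 172 + 12*(-8*(-1/708)) = 172 + 12*(2/177) = 172 + 8/59 = 10156/59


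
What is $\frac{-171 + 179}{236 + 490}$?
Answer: $\frac{4}{363} \approx 0.011019$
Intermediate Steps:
$\frac{-171 + 179}{236 + 490} = \frac{8}{726} = 8 \cdot \frac{1}{726} = \frac{4}{363}$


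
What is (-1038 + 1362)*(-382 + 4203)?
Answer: 1238004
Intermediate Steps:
(-1038 + 1362)*(-382 + 4203) = 324*3821 = 1238004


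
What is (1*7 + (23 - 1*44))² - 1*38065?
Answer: -37869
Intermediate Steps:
(1*7 + (23 - 1*44))² - 1*38065 = (7 + (23 - 44))² - 38065 = (7 - 21)² - 38065 = (-14)² - 38065 = 196 - 38065 = -37869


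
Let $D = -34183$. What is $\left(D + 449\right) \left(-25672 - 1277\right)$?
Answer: $909097566$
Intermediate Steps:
$\left(D + 449\right) \left(-25672 - 1277\right) = \left(-34183 + 449\right) \left(-25672 - 1277\right) = \left(-33734\right) \left(-26949\right) = 909097566$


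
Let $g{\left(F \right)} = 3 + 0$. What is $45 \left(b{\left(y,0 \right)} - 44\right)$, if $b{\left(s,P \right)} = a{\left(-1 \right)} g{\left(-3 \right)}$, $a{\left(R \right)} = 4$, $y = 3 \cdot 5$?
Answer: $-1440$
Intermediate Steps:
$y = 15$
$g{\left(F \right)} = 3$
$b{\left(s,P \right)} = 12$ ($b{\left(s,P \right)} = 4 \cdot 3 = 12$)
$45 \left(b{\left(y,0 \right)} - 44\right) = 45 \left(12 - 44\right) = 45 \left(-32\right) = -1440$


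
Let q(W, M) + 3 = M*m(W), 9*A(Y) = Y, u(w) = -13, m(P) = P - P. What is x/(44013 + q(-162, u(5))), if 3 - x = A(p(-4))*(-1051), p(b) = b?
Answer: -4177/396090 ≈ -0.010546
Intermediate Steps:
m(P) = 0
A(Y) = Y/9
q(W, M) = -3 (q(W, M) = -3 + M*0 = -3 + 0 = -3)
x = -4177/9 (x = 3 - (⅑)*(-4)*(-1051) = 3 - (-4)*(-1051)/9 = 3 - 1*4204/9 = 3 - 4204/9 = -4177/9 ≈ -464.11)
x/(44013 + q(-162, u(5))) = -4177/(9*(44013 - 3)) = -4177/9/44010 = -4177/9*1/44010 = -4177/396090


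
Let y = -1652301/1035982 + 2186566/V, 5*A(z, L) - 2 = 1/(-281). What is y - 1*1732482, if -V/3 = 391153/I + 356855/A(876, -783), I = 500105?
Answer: -56255015038863889760785390/32470719332327251907 ≈ -1.7325e+6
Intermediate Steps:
A(z, L) = 561/1405 (A(z, L) = 2/5 + (1/5)/(-281) = 2/5 + (1/5)*(-1/281) = 2/5 - 1/1405 = 561/1405)
V = -250743501970708/93519635 (V = -3*(391153/500105 + 356855/(561/1405)) = -3*(391153*(1/500105) + 356855*(1405/561)) = -3*(391153/500105 + 501381275/561) = -3*250743501970708/280558905 = -250743501970708/93519635 ≈ -2.6812e+6)
y = -78268554907722442216/32470719332327251907 (y = -1652301/1035982 + 2186566/(-250743501970708/93519635) = -1652301*1/1035982 + 2186566*(-93519635/250743501970708) = -1652301/1035982 - 102243427111705/125371750985354 = -78268554907722442216/32470719332327251907 ≈ -2.4104)
y - 1*1732482 = -78268554907722442216/32470719332327251907 - 1*1732482 = -78268554907722442216/32470719332327251907 - 1732482 = -56255015038863889760785390/32470719332327251907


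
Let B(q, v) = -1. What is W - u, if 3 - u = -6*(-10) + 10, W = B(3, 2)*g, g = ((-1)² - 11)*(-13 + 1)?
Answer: -53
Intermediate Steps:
g = 120 (g = (1 - 11)*(-12) = -10*(-12) = 120)
W = -120 (W = -1*120 = -120)
u = -67 (u = 3 - (-6*(-10) + 10) = 3 - (60 + 10) = 3 - 1*70 = 3 - 70 = -67)
W - u = -120 - 1*(-67) = -120 + 67 = -53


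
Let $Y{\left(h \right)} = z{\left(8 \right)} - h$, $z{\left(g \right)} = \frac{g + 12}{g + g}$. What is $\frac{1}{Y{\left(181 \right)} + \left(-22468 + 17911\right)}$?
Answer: $- \frac{4}{18947} \approx -0.00021112$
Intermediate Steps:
$z{\left(g \right)} = \frac{12 + g}{2 g}$
$Y{\left(h \right)} = \frac{5}{4} - h$ ($Y{\left(h \right)} = \frac{12 + 8}{2 \cdot 8} - h = \frac{1}{2} \cdot \frac{1}{8} \cdot 20 - h = \frac{5}{4} - h$)
$\frac{1}{Y{\left(181 \right)} + \left(-22468 + 17911\right)} = \frac{1}{\left(\frac{5}{4} - 181\right) + \left(-22468 + 17911\right)} = \frac{1}{\left(\frac{5}{4} - 181\right) - 4557} = \frac{1}{- \frac{719}{4} - 4557} = \frac{1}{- \frac{18947}{4}} = - \frac{4}{18947}$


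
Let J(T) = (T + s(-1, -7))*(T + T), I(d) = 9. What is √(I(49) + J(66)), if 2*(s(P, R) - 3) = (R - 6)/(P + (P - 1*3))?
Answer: √232215/5 ≈ 96.377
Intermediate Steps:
s(P, R) = 3 + (-6 + R)/(2*(-3 + 2*P)) (s(P, R) = 3 + ((R - 6)/(P + (P - 1*3)))/2 = 3 + ((-6 + R)/(P + (P - 3)))/2 = 3 + ((-6 + R)/(P + (-3 + P)))/2 = 3 + ((-6 + R)/(-3 + 2*P))/2 = 3 + (-6 + R)/(2*(-3 + 2*P)))
J(T) = 2*T*(43/10 + T) (J(T) = (T + (-24 - 7 + 12*(-1))/(2*(-3 + 2*(-1))))*(T + T) = (T + (-24 - 7 - 12)/(2*(-3 - 2)))*(2*T) = (T + (½)*(-43)/(-5))*(2*T) = (T + (½)*(-⅕)*(-43))*(2*T) = (T + 43/10)*(2*T) = (43/10 + T)*(2*T) = 2*T*(43/10 + T))
√(I(49) + J(66)) = √(9 + (⅕)*66*(43 + 10*66)) = √(9 + (⅕)*66*(43 + 660)) = √(9 + (⅕)*66*703) = √(9 + 46398/5) = √(46443/5) = √232215/5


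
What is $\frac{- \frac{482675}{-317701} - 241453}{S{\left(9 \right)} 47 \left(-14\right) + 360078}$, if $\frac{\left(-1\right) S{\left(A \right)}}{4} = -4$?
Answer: $- \frac{38354688439}{55526192275} \approx -0.69075$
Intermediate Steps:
$S{\left(A \right)} = 16$ ($S{\left(A \right)} = \left(-4\right) \left(-4\right) = 16$)
$\frac{- \frac{482675}{-317701} - 241453}{S{\left(9 \right)} 47 \left(-14\right) + 360078} = \frac{- \frac{482675}{-317701} - 241453}{16 \cdot 47 \left(-14\right) + 360078} = \frac{\left(-482675\right) \left(- \frac{1}{317701}\right) - 241453}{752 \left(-14\right) + 360078} = \frac{\frac{482675}{317701} - 241453}{-10528 + 360078} = - \frac{76709376878}{317701 \cdot 349550} = \left(- \frac{76709376878}{317701}\right) \frac{1}{349550} = - \frac{38354688439}{55526192275}$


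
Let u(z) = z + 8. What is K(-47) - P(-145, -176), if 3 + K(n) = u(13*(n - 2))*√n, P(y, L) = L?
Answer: 173 - 629*I*√47 ≈ 173.0 - 4312.2*I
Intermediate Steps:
u(z) = 8 + z
K(n) = -3 + √n*(-18 + 13*n) (K(n) = -3 + (8 + 13*(n - 2))*√n = -3 + (8 + 13*(-2 + n))*√n = -3 + (8 + (-26 + 13*n))*√n = -3 + (-18 + 13*n)*√n = -3 + √n*(-18 + 13*n))
K(-47) - P(-145, -176) = (-3 + √(-47)*(-18 + 13*(-47))) - 1*(-176) = (-3 + (I*√47)*(-18 - 611)) + 176 = (-3 + (I*√47)*(-629)) + 176 = (-3 - 629*I*√47) + 176 = 173 - 629*I*√47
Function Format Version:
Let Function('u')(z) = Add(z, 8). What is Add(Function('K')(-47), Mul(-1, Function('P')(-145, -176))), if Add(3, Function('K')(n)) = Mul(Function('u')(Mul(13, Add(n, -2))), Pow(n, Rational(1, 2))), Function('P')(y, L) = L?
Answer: Add(173, Mul(-629, I, Pow(47, Rational(1, 2)))) ≈ Add(173.00, Mul(-4312.2, I))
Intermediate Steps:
Function('u')(z) = Add(8, z)
Function('K')(n) = Add(-3, Mul(Pow(n, Rational(1, 2)), Add(-18, Mul(13, n)))) (Function('K')(n) = Add(-3, Mul(Add(8, Mul(13, Add(n, -2))), Pow(n, Rational(1, 2)))) = Add(-3, Mul(Add(8, Mul(13, Add(-2, n))), Pow(n, Rational(1, 2)))) = Add(-3, Mul(Add(8, Add(-26, Mul(13, n))), Pow(n, Rational(1, 2)))) = Add(-3, Mul(Add(-18, Mul(13, n)), Pow(n, Rational(1, 2)))) = Add(-3, Mul(Pow(n, Rational(1, 2)), Add(-18, Mul(13, n)))))
Add(Function('K')(-47), Mul(-1, Function('P')(-145, -176))) = Add(Add(-3, Mul(Pow(-47, Rational(1, 2)), Add(-18, Mul(13, -47)))), Mul(-1, -176)) = Add(Add(-3, Mul(Mul(I, Pow(47, Rational(1, 2))), Add(-18, -611))), 176) = Add(Add(-3, Mul(Mul(I, Pow(47, Rational(1, 2))), -629)), 176) = Add(Add(-3, Mul(-629, I, Pow(47, Rational(1, 2)))), 176) = Add(173, Mul(-629, I, Pow(47, Rational(1, 2))))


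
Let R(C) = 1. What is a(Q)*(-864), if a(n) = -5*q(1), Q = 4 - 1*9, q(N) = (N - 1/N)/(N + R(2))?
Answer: 0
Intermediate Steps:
q(N) = (N - 1/N)/(1 + N) (q(N) = (N - 1/N)/(N + 1) = (N - 1/N)/(1 + N))
Q = -5 (Q = 4 - 9 = -5)
a(n) = 0 (a(n) = -5*(-1 + 1)/1 = -5*0 = 0)
a(Q)*(-864) = 0*(-864) = 0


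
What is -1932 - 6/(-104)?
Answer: -100461/52 ≈ -1931.9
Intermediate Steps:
-1932 - 6/(-104) = -1932 - 6*(-1/104) = -1932 + 3/52 = -100461/52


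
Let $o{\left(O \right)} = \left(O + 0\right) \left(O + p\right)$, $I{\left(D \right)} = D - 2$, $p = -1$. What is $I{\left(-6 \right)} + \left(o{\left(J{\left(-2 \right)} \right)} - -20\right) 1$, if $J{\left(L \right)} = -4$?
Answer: $32$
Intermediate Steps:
$I{\left(D \right)} = -2 + D$ ($I{\left(D \right)} = D - 2 = -2 + D$)
$o{\left(O \right)} = O \left(-1 + O\right)$ ($o{\left(O \right)} = \left(O + 0\right) \left(O - 1\right) = O \left(-1 + O\right)$)
$I{\left(-6 \right)} + \left(o{\left(J{\left(-2 \right)} \right)} - -20\right) 1 = \left(-2 - 6\right) + \left(- 4 \left(-1 - 4\right) - -20\right) 1 = -8 + \left(\left(-4\right) \left(-5\right) + 20\right) 1 = -8 + \left(20 + 20\right) 1 = -8 + 40 \cdot 1 = -8 + 40 = 32$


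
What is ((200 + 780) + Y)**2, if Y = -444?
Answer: 287296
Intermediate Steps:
((200 + 780) + Y)**2 = ((200 + 780) - 444)**2 = (980 - 444)**2 = 536**2 = 287296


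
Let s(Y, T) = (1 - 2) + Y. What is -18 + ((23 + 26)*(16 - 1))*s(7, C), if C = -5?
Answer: 4392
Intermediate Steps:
s(Y, T) = -1 + Y
-18 + ((23 + 26)*(16 - 1))*s(7, C) = -18 + ((23 + 26)*(16 - 1))*(-1 + 7) = -18 + (49*15)*6 = -18 + 735*6 = -18 + 4410 = 4392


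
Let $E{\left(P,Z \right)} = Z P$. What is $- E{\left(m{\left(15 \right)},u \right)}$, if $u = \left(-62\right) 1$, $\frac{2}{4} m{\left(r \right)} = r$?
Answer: $1860$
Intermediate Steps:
$m{\left(r \right)} = 2 r$
$u = -62$
$E{\left(P,Z \right)} = P Z$
$- E{\left(m{\left(15 \right)},u \right)} = - 2 \cdot 15 \left(-62\right) = - 30 \left(-62\right) = \left(-1\right) \left(-1860\right) = 1860$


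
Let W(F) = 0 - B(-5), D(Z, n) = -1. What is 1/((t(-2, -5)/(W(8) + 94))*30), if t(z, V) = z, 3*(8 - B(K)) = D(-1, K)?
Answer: -257/180 ≈ -1.4278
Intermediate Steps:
B(K) = 25/3 (B(K) = 8 - 1/3*(-1) = 8 + 1/3 = 25/3)
W(F) = -25/3 (W(F) = 0 - 1*25/3 = 0 - 25/3 = -25/3)
1/((t(-2, -5)/(W(8) + 94))*30) = 1/((-2/(-25/3 + 94))*30) = 1/((-2/(257/3))*30) = 1/(((3/257)*(-2))*30) = 1/(-6/257*30) = 1/(-180/257) = -257/180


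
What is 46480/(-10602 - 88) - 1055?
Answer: -1132443/1069 ≈ -1059.3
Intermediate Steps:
46480/(-10602 - 88) - 1055 = 46480/(-10690) - 1055 = 46480*(-1/10690) - 1055 = -4648/1069 - 1055 = -1132443/1069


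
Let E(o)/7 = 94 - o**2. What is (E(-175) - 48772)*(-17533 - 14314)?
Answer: 8359487183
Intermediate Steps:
E(o) = 658 - 7*o**2 (E(o) = 7*(94 - o**2) = 658 - 7*o**2)
(E(-175) - 48772)*(-17533 - 14314) = ((658 - 7*(-175)**2) - 48772)*(-17533 - 14314) = ((658 - 7*30625) - 48772)*(-31847) = ((658 - 214375) - 48772)*(-31847) = (-213717 - 48772)*(-31847) = -262489*(-31847) = 8359487183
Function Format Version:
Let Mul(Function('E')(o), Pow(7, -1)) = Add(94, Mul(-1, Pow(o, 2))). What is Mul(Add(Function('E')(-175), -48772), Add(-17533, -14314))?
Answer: 8359487183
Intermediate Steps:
Function('E')(o) = Add(658, Mul(-7, Pow(o, 2))) (Function('E')(o) = Mul(7, Add(94, Mul(-1, Pow(o, 2)))) = Add(658, Mul(-7, Pow(o, 2))))
Mul(Add(Function('E')(-175), -48772), Add(-17533, -14314)) = Mul(Add(Add(658, Mul(-7, Pow(-175, 2))), -48772), Add(-17533, -14314)) = Mul(Add(Add(658, Mul(-7, 30625)), -48772), -31847) = Mul(Add(Add(658, -214375), -48772), -31847) = Mul(Add(-213717, -48772), -31847) = Mul(-262489, -31847) = 8359487183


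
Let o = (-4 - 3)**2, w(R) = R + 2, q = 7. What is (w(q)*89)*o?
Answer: 39249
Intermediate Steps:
w(R) = 2 + R
o = 49 (o = (-7)**2 = 49)
(w(q)*89)*o = ((2 + 7)*89)*49 = (9*89)*49 = 801*49 = 39249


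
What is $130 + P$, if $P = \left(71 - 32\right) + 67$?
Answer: $236$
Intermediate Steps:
$P = 106$ ($P = 39 + 67 = 106$)
$130 + P = 130 + 106 = 236$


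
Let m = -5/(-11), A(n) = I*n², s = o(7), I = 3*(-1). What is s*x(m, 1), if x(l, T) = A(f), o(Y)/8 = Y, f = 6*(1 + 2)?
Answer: -54432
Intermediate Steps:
I = -3
f = 18 (f = 6*3 = 18)
o(Y) = 8*Y
s = 56 (s = 8*7 = 56)
A(n) = -3*n²
m = 5/11 (m = -5*(-1/11) = 5/11 ≈ 0.45455)
x(l, T) = -972 (x(l, T) = -3*18² = -3*324 = -972)
s*x(m, 1) = 56*(-972) = -54432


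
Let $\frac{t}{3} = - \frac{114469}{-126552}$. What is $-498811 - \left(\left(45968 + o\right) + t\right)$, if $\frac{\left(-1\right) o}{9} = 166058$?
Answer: $\frac{40063844243}{42184} \approx 9.4974 \cdot 10^{5}$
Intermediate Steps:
$o = -1494522$ ($o = \left(-9\right) 166058 = -1494522$)
$t = \frac{114469}{42184}$ ($t = 3 \left(- \frac{114469}{-126552}\right) = 3 \left(\left(-114469\right) \left(- \frac{1}{126552}\right)\right) = 3 \cdot \frac{114469}{126552} = \frac{114469}{42184} \approx 2.7136$)
$-498811 - \left(\left(45968 + o\right) + t\right) = -498811 - \left(\left(45968 - 1494522\right) + \frac{114469}{42184}\right) = -498811 - \left(-1448554 + \frac{114469}{42184}\right) = -498811 - - \frac{61105687467}{42184} = -498811 + \frac{61105687467}{42184} = \frac{40063844243}{42184}$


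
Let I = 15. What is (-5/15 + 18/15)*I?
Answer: 13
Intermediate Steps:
(-5/15 + 18/15)*I = (-5/15 + 18/15)*15 = (-5*1/15 + 18*(1/15))*15 = (-1/3 + 6/5)*15 = (13/15)*15 = 13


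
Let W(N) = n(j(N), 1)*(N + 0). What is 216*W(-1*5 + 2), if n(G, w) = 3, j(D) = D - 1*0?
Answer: -1944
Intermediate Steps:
j(D) = D (j(D) = D + 0 = D)
W(N) = 3*N (W(N) = 3*(N + 0) = 3*N)
216*W(-1*5 + 2) = 216*(3*(-1*5 + 2)) = 216*(3*(-5 + 2)) = 216*(3*(-3)) = 216*(-9) = -1944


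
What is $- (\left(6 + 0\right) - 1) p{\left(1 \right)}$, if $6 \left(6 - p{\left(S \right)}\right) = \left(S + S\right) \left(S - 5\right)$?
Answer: $- \frac{110}{3} \approx -36.667$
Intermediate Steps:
$p{\left(S \right)} = 6 - \frac{S \left(-5 + S\right)}{3}$ ($p{\left(S \right)} = 6 - \frac{\left(S + S\right) \left(S - 5\right)}{6} = 6 - \frac{2 S \left(-5 + S\right)}{6} = 6 - \frac{S \left(-5 + S\right)}{3}$)
$- (\left(6 + 0\right) - 1) p{\left(1 \right)} = - (\left(6 + 0\right) - 1) \left(6 - \frac{1^{2}}{3} + \frac{5}{3} \cdot 1\right) = - (6 - 1) \left(6 - \frac{1}{3} + \frac{5}{3}\right) = \left(-1\right) 5 \left(6 - \frac{1}{3} + \frac{5}{3}\right) = \left(-5\right) \frac{22}{3} = - \frac{110}{3}$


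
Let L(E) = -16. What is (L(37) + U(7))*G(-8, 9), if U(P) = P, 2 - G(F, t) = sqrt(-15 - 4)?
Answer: -18 + 9*I*sqrt(19) ≈ -18.0 + 39.23*I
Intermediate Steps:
G(F, t) = 2 - I*sqrt(19) (G(F, t) = 2 - sqrt(-15 - 4) = 2 - sqrt(-19) = 2 - I*sqrt(19))
(L(37) + U(7))*G(-8, 9) = (-16 + 7)*(2 - I*sqrt(19)) = -9*(2 - I*sqrt(19)) = -18 + 9*I*sqrt(19)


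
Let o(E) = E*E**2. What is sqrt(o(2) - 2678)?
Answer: I*sqrt(2670) ≈ 51.672*I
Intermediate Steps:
o(E) = E**3
sqrt(o(2) - 2678) = sqrt(2**3 - 2678) = sqrt(8 - 2678) = sqrt(-2670) = I*sqrt(2670)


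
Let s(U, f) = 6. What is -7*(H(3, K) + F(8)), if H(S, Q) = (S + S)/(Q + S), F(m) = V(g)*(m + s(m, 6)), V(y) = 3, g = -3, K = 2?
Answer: -1512/5 ≈ -302.40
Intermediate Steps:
F(m) = 18 + 3*m (F(m) = 3*(m + 6) = 3*(6 + m) = 18 + 3*m)
H(S, Q) = 2*S/(Q + S) (H(S, Q) = (2*S)/(Q + S) = 2*S/(Q + S))
-7*(H(3, K) + F(8)) = -7*(2*3/(2 + 3) + (18 + 3*8)) = -7*(2*3/5 + (18 + 24)) = -7*(2*3*(⅕) + 42) = -7*(6/5 + 42) = -7*216/5 = -1512/5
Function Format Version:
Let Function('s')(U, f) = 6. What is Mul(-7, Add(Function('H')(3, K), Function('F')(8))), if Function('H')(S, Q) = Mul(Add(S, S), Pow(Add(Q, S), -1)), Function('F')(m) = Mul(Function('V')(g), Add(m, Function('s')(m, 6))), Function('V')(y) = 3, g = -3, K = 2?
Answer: Rational(-1512, 5) ≈ -302.40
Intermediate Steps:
Function('F')(m) = Add(18, Mul(3, m)) (Function('F')(m) = Mul(3, Add(m, 6)) = Mul(3, Add(6, m)) = Add(18, Mul(3, m)))
Function('H')(S, Q) = Mul(2, S, Pow(Add(Q, S), -1)) (Function('H')(S, Q) = Mul(Mul(2, S), Pow(Add(Q, S), -1)) = Mul(2, S, Pow(Add(Q, S), -1)))
Mul(-7, Add(Function('H')(3, K), Function('F')(8))) = Mul(-7, Add(Mul(2, 3, Pow(Add(2, 3), -1)), Add(18, Mul(3, 8)))) = Mul(-7, Add(Mul(2, 3, Pow(5, -1)), Add(18, 24))) = Mul(-7, Add(Mul(2, 3, Rational(1, 5)), 42)) = Mul(-7, Add(Rational(6, 5), 42)) = Mul(-7, Rational(216, 5)) = Rational(-1512, 5)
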